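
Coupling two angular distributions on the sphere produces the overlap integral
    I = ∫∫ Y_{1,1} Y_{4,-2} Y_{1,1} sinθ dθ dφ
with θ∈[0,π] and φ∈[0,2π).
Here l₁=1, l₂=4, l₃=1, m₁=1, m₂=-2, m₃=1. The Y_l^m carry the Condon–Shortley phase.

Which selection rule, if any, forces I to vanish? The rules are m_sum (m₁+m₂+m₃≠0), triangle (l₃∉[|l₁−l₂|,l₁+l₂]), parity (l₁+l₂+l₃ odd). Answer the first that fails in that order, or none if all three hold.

m₁+m₂+m₃ = 1 − 2 + 1 = 0  ✓
triangle: |1−4|=3 ≤ l₃=1 ≤ 1+4=5  ✗
parity: l₁+l₂+l₃ = 6 is even

triangle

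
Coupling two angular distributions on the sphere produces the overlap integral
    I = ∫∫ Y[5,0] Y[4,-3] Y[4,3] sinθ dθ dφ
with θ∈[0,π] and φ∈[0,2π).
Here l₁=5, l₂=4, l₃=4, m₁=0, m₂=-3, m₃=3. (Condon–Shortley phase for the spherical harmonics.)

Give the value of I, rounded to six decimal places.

l₁+l₂+l₃=13 is odd: 3j(l;000)=0 ⇒ I=0

0.000000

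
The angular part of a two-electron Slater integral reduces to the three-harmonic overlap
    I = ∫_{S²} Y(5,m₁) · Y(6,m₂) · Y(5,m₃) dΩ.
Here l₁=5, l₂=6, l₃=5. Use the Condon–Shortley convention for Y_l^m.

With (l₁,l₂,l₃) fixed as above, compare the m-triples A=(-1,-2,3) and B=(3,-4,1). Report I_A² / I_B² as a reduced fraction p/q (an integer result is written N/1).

Same 5,6,5: normalisation and zero-m 3j drop out of the ratio.
A: Δ: 6! 4! 6! / 17! → 1/28588560; sum: t=2:+1/55296 t=3:−1/25920 t=4:+1/138240 = -11/829440; 3j²(5 6 5; -1 -2 3) = Δ·Π!·Σ² = 11/1326  (sign -1)
B: Δ: 6! 4! 6! / 17! → 1/28588560; sum: t=0:+1/138240 t=1:−1/86400 t=2:+1/829440 = -13/4147200; 3j²(5 6 5; 3 -4 1) = Δ·Π!·Σ² = 13/3740  (sign -1)
I_A²/I_B² = (11/1326)/(13/3740) = 1210/507

1210/507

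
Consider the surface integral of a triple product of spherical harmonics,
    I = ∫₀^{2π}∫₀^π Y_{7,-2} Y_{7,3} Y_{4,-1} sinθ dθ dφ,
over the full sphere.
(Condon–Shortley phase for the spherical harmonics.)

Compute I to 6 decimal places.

-0.130365

Rules hold: Σm=0, L=18 even, 0≤4≤14.
N = 15·15·9 = 2025
Δ = 10!·4!·4!/19! = 1/58198140
Racah Σ t=3..7: t=3:−1/17418240 t=4:+1/622080 t=5:−1/230400 t=6:+1/622080 t=7:−1/17418240 = -1/806400
⇒ 3j(7 7 4; 0 0 0)² = 2268/230945, sgn -1
Racah Σ t=6..9: t=6:+1/2488320 t=7:−1/725760 t=8:+1/1935360 t=9:−1/52254720 = -5/10450944
⇒ 3j(7 7 4; -2 3 -1)² = 31250/2909907, sgn +1
4πI² = N·(3j₀)²·(3jₘ)² = 455625000/2133423721
I = -1·√(0.213565/4π) = -0.13036478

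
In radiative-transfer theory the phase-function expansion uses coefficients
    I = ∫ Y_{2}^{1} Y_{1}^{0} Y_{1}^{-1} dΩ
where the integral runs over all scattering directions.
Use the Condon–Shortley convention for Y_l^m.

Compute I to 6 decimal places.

Checks pass: Σm=0; 4 even; l₃=1∈[1,3].
(2·2+1)(2·1+1)(2·1+1) = 45
Δ: 2! 2! 0! / 5! → 1/30
sum: t=1:−1/1 = -1/1
3j²(2 1 1; 0 0 0) = Δ·Π!·Σ² = 2/15  (sign +1)
sum: t=1:−1/2 = -1/2
3j²(2 1 1; 1 0 -1) = Δ·Π!·Σ² = 1/10  (sign -1)
combine: 4πI² = 45·2/15·1/10 = 3/5
take √, sign -1: I = -0.21850969

-0.218510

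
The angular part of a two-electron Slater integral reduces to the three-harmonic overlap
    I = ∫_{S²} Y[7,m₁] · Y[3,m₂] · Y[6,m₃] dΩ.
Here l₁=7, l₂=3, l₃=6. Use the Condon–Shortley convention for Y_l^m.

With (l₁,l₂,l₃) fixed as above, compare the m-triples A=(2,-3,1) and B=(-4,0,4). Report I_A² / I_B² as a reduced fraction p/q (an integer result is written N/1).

6615/1408

Same 7,3,6: normalisation and zero-m 3j drop out of the ratio.
A: Δ: 4! 10! 2! / 17! → 1/2042040; sum: t=0:+1/691200 = 1/691200; 3j²(7 3 6; 2 -3 1) = Δ·Π!·Σ² = 189/9724  (sign -1)
B: Δ: 4! 10! 2! / 17! → 1/2042040; sum: t=1:−1/43545600 t=2:+1/1451520 t=3:−1/967680 = -1/2721600; 3j²(7 3 6; -4 0 4) = Δ·Π!·Σ² = 32/7735  (sign -1)
I_A²/I_B² = (189/9724)/(32/7735) = 6615/1408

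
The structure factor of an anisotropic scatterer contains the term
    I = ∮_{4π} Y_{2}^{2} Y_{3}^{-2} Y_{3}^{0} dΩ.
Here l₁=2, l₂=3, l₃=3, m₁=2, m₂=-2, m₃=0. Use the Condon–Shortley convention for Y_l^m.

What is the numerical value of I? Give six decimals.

-0.188063

m-sum 0 ✓  L=8 even ✓  1≤3≤5 ✓
Π(2lᵢ+1) = 5×7×7 = 245
triangle coeff Δ(2,3,3) = 1/3780
Σ_t [0,2]: t=0:+1/24 t=1:−1/4 t=2:+1/24 = -1/6
(3j)²=4/105 [(2 3 3; 0 0 0)], sign=+1
Σ_t [0,0]: t=0:+1/24 = 1/24
(3j)²=1/21 [(2 3 3; 2 -2 0)], sign=-1
⇒ 4πI² = 4/9
I = (-1)√(4/9/(4π)) = -0.18806319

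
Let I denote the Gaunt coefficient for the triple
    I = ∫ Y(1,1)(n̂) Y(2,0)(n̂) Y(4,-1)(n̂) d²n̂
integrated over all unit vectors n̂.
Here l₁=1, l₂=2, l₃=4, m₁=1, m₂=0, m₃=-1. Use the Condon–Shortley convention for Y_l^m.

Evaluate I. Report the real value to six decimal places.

0.000000

|1−2|≤4≤1+2 violated ⇒ I = 0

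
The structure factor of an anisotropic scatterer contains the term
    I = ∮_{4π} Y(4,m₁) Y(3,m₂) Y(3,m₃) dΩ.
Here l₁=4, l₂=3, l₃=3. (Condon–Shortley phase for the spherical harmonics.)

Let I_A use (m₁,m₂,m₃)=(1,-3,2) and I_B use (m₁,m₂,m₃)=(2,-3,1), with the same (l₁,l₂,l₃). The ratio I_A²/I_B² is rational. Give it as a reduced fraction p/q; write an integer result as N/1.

Shared (l₁,l₂,l₃)=(4,3,3): N and (l;000)² cancel in I_A²/I_B².
A: Δ = 4!·4!·2!/11! = 1/34650; Racah Σ t=0..0: t=0:+1/288 = 1/288; ⇒ 3j(4 3 3; 1 -3 2)² = 5/231, sgn -1
B: Δ = 4!·4!·2!/11! = 1/34650; Racah Σ t=0..0: t=0:+1/192 = 1/192; ⇒ 3j(4 3 3; 2 -3 1)² = 3/77, sgn +1
I_A²/I_B² = (5/231)/(3/77) = 5/9

5/9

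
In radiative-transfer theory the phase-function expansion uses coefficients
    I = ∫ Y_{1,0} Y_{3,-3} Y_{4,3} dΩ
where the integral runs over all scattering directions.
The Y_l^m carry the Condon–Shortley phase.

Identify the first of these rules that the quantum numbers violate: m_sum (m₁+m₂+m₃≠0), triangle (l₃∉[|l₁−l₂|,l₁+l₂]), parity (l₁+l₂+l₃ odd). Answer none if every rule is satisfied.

none

azimuthal sum: 0 − 3 + 3 = 0  ✓
2 ≤ 4 ≤ 4 (triangle on l)  ✓
L = 1 + 3 + 4 = 8 (even)  ✓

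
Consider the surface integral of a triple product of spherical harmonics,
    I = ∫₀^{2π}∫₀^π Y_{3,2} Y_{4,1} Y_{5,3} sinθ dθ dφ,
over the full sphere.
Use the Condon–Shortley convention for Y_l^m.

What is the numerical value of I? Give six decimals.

Σmᵢ = 6 ≠ 0, so the φ-integral vanishes; I = 0

0.000000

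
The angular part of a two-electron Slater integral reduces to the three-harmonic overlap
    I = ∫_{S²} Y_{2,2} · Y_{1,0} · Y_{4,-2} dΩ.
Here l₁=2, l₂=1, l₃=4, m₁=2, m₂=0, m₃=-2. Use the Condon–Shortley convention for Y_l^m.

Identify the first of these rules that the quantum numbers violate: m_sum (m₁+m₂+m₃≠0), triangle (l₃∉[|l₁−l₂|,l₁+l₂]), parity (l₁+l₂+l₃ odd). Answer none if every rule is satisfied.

azimuthal sum: 2 + 0 − 2 = 0  ✓
1 ≤ 4 ≤ 3 (triangle on l)  ✗
L = 2 + 1 + 4 = 7 (odd)

triangle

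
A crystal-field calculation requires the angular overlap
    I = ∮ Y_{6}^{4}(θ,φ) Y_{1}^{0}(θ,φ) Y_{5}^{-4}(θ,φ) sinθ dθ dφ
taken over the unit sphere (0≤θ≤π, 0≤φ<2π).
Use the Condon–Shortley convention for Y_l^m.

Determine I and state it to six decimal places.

0.182727

m-sum 0 ✓  L=12 even ✓  5≤5≤7 ✓
Π(2lᵢ+1) = 13×3×11 = 429
triangle coeff Δ(6,1,5) = 1/858
Σ_t [1,1]: t=1:−1/14400 = -1/14400
(3j)²=6/143 [(6 1 5; 0 0 0)], sign=+1
Σ_t [1,1]: t=1:−1/362880 = -1/362880
(3j)²=10/429 [(6 1 5; 4 0 -4)], sign=+1
⇒ 4πI² = 60/143
I = (+1)√(60/143/(4π)) = 0.18272698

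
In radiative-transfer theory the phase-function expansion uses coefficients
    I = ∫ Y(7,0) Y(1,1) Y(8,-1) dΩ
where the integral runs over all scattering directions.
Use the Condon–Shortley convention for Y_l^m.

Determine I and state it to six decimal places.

Rules hold: Σm=0, L=16 even, 6≤8≤8.
N = 15·3·17 = 765
Δ = 0!·14!·2!/17! = 1/2040
Racah Σ t=0..0: t=0:+1/25401600 = 1/25401600
⇒ 3j(7 1 8; 0 0 0)² = 8/255, sgn +1
Racah Σ t=0..0: t=0:+1/50803200 = 1/50803200
⇒ 3j(7 1 8; 0 1 -1)² = 3/170, sgn -1
4πI² = N·(3j₀)²·(3jₘ)² = 36/85
I = -1·√(0.423529/4π) = -0.18358486

-0.183585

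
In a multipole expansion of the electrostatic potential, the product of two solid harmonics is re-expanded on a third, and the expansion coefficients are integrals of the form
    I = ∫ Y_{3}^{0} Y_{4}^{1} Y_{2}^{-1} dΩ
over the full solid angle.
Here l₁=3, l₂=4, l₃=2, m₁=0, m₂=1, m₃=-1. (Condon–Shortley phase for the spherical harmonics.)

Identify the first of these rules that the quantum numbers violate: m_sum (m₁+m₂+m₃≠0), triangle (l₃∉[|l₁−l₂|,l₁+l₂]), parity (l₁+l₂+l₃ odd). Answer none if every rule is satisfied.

Σmᵢ = 0  ✓
l₃∈[|l₁−l₂|,l₁+l₂]=[1,7], have l₃=2  ✓
Σlᵢ = 9 ⇒ odd  ✗

parity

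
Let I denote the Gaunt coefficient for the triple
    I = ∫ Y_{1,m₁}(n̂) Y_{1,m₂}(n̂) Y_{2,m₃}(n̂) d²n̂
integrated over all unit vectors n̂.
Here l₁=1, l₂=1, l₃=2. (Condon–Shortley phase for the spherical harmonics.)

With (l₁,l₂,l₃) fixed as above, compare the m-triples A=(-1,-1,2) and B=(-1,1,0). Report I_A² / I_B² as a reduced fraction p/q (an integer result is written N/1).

Same 1,1,2: normalisation and zero-m 3j drop out of the ratio.
A: Δ: 0! 2! 2! / 5! → 1/30; sum: t=0:+1/4 = 1/4; 3j²(1 1 2; -1 -1 2) = Δ·Π!·Σ² = 1/5  (sign +1)
B: Δ: 0! 2! 2! / 5! → 1/30; sum: t=0:+1/4 = 1/4; 3j²(1 1 2; -1 1 0) = Δ·Π!·Σ² = 1/30  (sign +1)
I_A²/I_B² = (1/5)/(1/30) = 6/1

6/1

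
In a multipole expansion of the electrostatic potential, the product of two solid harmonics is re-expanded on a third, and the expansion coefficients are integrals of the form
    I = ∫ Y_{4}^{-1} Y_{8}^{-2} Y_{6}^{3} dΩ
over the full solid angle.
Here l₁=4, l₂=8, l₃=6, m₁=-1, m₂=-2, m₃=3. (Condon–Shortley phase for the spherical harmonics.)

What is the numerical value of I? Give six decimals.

m-sum 0 ✓  L=18 even ✓  4≤6≤12 ✓
Π(2lᵢ+1) = 9×17×13 = 1989
triangle coeff Δ(4,8,6) = 1/23279256
Σ_t [2,4]: t=2:+1/1658880 t=3:−1/518400 t=4:+1/1658880 = -1/1382400
(3j)²=504/46189 [(4 8 6; 0 0 0)], sign=-1
Σ_t [3,5]: t=3:−1/2177280 t=4:+1/3870720 t=5:−1/87091200 = -37/174182400
(3j)²=20535/2586584 [(4 8 6; -1 -2 3)], sign=+1
⇒ 4πI² = 1663335/9653501
I = (-1)√(1663335/9653501/(4π)) = -0.11709612

-0.117096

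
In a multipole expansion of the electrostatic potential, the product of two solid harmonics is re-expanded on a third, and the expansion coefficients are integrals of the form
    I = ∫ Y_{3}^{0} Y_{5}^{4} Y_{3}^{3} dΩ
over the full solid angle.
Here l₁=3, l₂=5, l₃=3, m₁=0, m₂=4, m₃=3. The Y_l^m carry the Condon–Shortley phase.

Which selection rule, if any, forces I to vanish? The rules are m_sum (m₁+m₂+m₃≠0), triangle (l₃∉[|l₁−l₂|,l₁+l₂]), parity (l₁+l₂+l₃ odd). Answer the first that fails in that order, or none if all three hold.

m_sum

azimuthal sum: 0 + 4 + 3 = 7  ✗
2 ≤ 3 ≤ 8 (triangle on l)
L = 3 + 5 + 3 = 11 (odd)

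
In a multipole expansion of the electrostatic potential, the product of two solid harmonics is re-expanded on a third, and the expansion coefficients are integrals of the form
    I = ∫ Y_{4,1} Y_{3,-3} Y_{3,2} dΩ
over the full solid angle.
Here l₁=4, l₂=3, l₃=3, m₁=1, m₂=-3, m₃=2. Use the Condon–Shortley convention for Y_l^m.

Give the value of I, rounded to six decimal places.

0.140463

m-sum 0 ✓  L=10 even ✓  1≤3≤7 ✓
Π(2lᵢ+1) = 9×7×7 = 441
triangle coeff Δ(4,3,3) = 1/34650
Σ_t [1,3]: t=1:−1/72 t=2:+1/16 t=3:−1/72 = 5/144
(3j)²=2/77 [(4 3 3; 0 0 0)], sign=-1
Σ_t [0,0]: t=0:+1/288 = 1/288
(3j)²=5/231 [(4 3 3; 1 -3 2)], sign=-1
⇒ 4πI² = 30/121
I = (+1)√(30/121/(4π)) = 0.14046335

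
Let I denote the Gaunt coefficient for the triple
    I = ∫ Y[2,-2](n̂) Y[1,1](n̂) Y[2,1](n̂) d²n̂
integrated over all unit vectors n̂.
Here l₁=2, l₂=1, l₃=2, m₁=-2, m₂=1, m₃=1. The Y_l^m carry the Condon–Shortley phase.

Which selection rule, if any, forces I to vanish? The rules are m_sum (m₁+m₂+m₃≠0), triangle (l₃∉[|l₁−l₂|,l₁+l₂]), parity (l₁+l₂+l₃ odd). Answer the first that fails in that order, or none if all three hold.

Σmᵢ = 0  ✓
l₃∈[|l₁−l₂|,l₁+l₂]=[1,3], have l₃=2  ✓
Σlᵢ = 5 ⇒ odd  ✗

parity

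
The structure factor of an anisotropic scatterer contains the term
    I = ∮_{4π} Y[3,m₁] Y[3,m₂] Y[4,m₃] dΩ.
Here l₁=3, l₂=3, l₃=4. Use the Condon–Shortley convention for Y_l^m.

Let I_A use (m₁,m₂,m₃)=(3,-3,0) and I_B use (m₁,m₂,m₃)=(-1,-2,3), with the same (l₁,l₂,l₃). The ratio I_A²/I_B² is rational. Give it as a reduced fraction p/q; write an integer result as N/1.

9/14

Same 3,3,4: normalisation and zero-m 3j drop out of the ratio.
A: Δ: 2! 4! 4! / 11! → 1/34650; sum: t=0:+1/1152 = 1/1152; 3j²(3 3 4; 3 -3 0) = Δ·Π!·Σ² = 1/154  (sign +1)
B: Δ: 2! 4! 4! / 11! → 1/34650; sum: t=0:+1/288 t=1:−1/144 = -1/288; 3j²(3 3 4; -1 -2 3) = Δ·Π!·Σ² = 1/99  (sign +1)
I_A²/I_B² = (1/154)/(1/99) = 9/14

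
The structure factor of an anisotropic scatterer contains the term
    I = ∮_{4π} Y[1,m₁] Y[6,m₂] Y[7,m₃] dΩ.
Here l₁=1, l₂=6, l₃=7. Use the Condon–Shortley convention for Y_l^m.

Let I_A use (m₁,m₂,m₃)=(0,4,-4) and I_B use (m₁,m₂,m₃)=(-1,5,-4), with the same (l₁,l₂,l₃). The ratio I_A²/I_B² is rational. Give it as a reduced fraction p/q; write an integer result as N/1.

Same 1,6,7: normalisation and zero-m 3j drop out of the ratio.
A: Δ: 0! 2! 12! / 15! → 1/1365; sum: t=0:+1/7257600 = 1/7257600; 3j²(1 6 7; 0 4 -4) = Δ·Π!·Σ² = 11/455  (sign -1)
B: Δ: 0! 2! 12! / 15! → 1/1365; sum: t=0:+1/79833600 = 1/79833600; 3j²(1 6 7; -1 5 -4) = Δ·Π!·Σ² = 1/455  (sign -1)
I_A²/I_B² = (11/455)/(1/455) = 11/1

11/1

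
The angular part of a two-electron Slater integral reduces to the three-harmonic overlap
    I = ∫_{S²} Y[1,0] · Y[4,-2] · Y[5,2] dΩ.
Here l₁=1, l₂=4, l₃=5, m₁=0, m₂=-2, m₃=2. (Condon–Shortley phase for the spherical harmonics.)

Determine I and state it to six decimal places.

Checks pass: Σm=0; 10 even; l₃=5∈[3,5].
(2·1+1)(2·4+1)(2·5+1) = 297
Δ: 0! 2! 8! / 11! → 1/495
sum: t=0:+1/576 = 1/576
3j²(1 4 5; 0 0 0) = Δ·Π!·Σ² = 5/99  (sign -1)
sum: t=0:+1/1440 = 1/1440
3j²(1 4 5; 0 -2 2) = Δ·Π!·Σ² = 7/165  (sign -1)
combine: 4πI² = 297·5/99·7/165 = 7/11
take √, sign +1: I = 0.22503380

0.225034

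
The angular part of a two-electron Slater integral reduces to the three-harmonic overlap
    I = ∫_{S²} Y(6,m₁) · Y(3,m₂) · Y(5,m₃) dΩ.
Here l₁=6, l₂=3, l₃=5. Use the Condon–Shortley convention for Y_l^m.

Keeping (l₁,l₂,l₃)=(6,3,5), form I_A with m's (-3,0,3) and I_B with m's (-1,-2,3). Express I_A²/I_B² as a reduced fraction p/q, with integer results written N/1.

Same 6,3,5: normalisation and zero-m 3j drop out of the ratio.
A: Δ: 4! 8! 2! / 15! → 1/675675; sum: t=1:−1/483840 t=2:+1/20160 t=3:−1/17280 = -1/96768; 3j²(6 3 5; -3 0 3) = Δ·Π!·Σ² = 1/1001  (sign -1)
B: Δ: 4! 8! 2! / 15! → 1/675675; sum: t=0:+1/120960 t=1:−1/17280 = -1/20160; 3j²(6 3 5; -1 -2 3) = Δ·Π!·Σ² = 64/3003  (sign -1)
I_A²/I_B² = (1/1001)/(64/3003) = 3/64

3/64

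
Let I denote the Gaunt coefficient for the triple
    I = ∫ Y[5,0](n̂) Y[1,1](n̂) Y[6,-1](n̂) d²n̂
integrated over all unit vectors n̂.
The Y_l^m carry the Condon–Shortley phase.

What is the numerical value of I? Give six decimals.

-0.187239

Checks pass: Σm=0; 12 even; l₃=6∈[4,6].
(2·5+1)(2·1+1)(2·6+1) = 429
Δ: 0! 10! 2! / 13! → 1/858
sum: t=0:+1/14400 = 1/14400
3j²(5 1 6; 0 0 0) = Δ·Π!·Σ² = 6/143  (sign +1)
sum: t=0:+1/28800 = 1/28800
3j²(5 1 6; 0 1 -1) = Δ·Π!·Σ² = 7/286  (sign -1)
combine: 4πI² = 429·6/143·7/286 = 63/143
take √, sign -1: I = -0.18723944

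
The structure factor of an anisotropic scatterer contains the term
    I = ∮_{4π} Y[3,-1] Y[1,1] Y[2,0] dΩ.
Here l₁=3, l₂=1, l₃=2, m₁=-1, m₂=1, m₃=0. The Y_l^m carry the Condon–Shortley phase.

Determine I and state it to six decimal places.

-0.202301

Checks pass: Σm=0; 6 even; l₃=2∈[2,4].
(2·3+1)(2·1+1)(2·2+1) = 105
Δ: 2! 4! 0! / 7! → 1/105
sum: t=1:−1/4 = -1/4
3j²(3 1 2; 0 0 0) = Δ·Π!·Σ² = 3/35  (sign -1)
sum: t=2:+1/8 = 1/8
3j²(3 1 2; -1 1 0) = Δ·Π!·Σ² = 2/35  (sign +1)
combine: 4πI² = 105·3/35·2/35 = 18/35
take √, sign -1: I = -0.20230066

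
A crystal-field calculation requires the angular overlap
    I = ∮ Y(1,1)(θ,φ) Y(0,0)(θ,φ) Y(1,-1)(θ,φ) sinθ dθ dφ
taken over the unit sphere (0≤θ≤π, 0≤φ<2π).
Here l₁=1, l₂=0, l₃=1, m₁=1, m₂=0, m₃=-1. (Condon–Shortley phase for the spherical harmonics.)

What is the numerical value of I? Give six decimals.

-0.282095

Rules hold: Σm=0, L=2 even, 1≤1≤1.
N = 3·1·3 = 9
Δ = 0!·2!·0!/3! = 1/3
Racah Σ t=0..0: t=0:+1/1 = 1/1
⇒ 3j(1 0 1; 0 0 0)² = 1/3, sgn -1
Racah Σ t=0..0: t=0:+1/2 = 1/2
⇒ 3j(1 0 1; 1 0 -1)² = 1/3, sgn +1
4πI² = N·(3j₀)²·(3jₘ)² = 1/1
I = -1·√(1/4π) = -0.28209479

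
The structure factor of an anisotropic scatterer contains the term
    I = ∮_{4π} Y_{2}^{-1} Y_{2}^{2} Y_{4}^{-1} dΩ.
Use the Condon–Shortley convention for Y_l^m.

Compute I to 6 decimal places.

Rules hold: Σm=0, L=8 even, 0≤4≤4.
N = 5·5·9 = 225
Δ = 0!·4!·4!/9! = 1/630
Racah Σ t=0..0: t=0:+1/16 = 1/16
⇒ 3j(2 2 4; 0 0 0)² = 2/35, sgn +1
Racah Σ t=0..0: t=0:+1/144 = 1/144
⇒ 3j(2 2 4; -1 2 -1)² = 1/126, sgn -1
4πI² = N·(3j₀)²·(3jₘ)² = 5/49
I = -1·√(0.102041/4π) = -0.09011188

-0.090112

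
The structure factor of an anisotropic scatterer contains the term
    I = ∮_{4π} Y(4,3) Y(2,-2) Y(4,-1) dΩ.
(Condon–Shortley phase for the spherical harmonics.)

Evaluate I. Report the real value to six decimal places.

Checks pass: Σm=0; 10 even; l₃=4∈[2,6].
(2·4+1)(2·2+1)(2·4+1) = 405
Δ: 2! 6! 2! / 11! → 1/13860
sum: t=0:+1/192 t=1:−1/36 t=2:+1/192 = -5/288
3j²(4 2 4; 0 0 0) = Δ·Π!·Σ² = 20/693  (sign -1)
sum: t=0:+1/480 = 1/480
3j²(4 2 4; 3 -2 -1) = Δ·Π!·Σ² = 3/110  (sign -1)
combine: 4πI² = 405·20/693·3/110 = 270/847
take √, sign +1: I = 0.15927046

0.159270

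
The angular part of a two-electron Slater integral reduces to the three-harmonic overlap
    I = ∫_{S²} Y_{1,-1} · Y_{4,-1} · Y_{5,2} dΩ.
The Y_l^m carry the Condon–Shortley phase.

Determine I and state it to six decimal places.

0.225034

Checks pass: Σm=0; 10 even; l₃=5∈[3,5].
(2·1+1)(2·4+1)(2·5+1) = 297
Δ: 0! 2! 8! / 11! → 1/495
sum: t=0:+1/576 = 1/576
3j²(1 4 5; 0 0 0) = Δ·Π!·Σ² = 5/99  (sign -1)
sum: t=0:+1/1440 = 1/1440
3j²(1 4 5; -1 -1 2) = Δ·Π!·Σ² = 7/165  (sign -1)
combine: 4πI² = 297·5/99·7/165 = 7/11
take √, sign +1: I = 0.22503380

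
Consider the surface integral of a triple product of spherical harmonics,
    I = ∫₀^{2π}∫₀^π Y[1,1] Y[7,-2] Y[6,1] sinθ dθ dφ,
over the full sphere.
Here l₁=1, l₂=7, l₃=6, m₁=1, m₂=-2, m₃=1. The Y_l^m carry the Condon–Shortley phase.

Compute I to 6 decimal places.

0.209937

Checks pass: Σm=0; 14 even; l₃=6∈[6,8].
(2·1+1)(2·7+1)(2·6+1) = 585
Δ: 2! 0! 12! / 15! → 1/1365
sum: t=1:−1/518400 = -1/518400
3j²(1 7 6; 0 0 0) = Δ·Π!·Σ² = 7/195  (sign -1)
sum: t=0:+1/1209600 = 1/1209600
3j²(1 7 6; 1 -2 1) = Δ·Π!·Σ² = 12/455  (sign -1)
combine: 4πI² = 585·7/195·12/455 = 36/65
take √, sign +1: I = 0.20993732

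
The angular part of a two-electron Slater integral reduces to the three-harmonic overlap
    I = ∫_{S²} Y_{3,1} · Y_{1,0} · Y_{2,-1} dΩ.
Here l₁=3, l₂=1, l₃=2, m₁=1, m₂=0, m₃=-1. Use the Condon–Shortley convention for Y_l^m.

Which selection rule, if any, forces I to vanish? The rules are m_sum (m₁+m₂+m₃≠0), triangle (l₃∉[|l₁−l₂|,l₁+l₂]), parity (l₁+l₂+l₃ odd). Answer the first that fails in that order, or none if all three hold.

none

azimuthal sum: 1 + 0 − 1 = 0  ✓
2 ≤ 2 ≤ 4 (triangle on l)  ✓
L = 3 + 1 + 2 = 6 (even)  ✓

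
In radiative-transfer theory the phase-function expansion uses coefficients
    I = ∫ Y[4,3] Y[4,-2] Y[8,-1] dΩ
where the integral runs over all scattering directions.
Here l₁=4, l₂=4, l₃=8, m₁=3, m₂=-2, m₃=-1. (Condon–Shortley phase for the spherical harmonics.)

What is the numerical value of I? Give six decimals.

-0.053166

Checks pass: Σm=0; 16 even; l₃=8∈[0,8].
(2·4+1)(2·4+1)(2·8+1) = 1377
Δ: 0! 8! 8! / 17! → 1/218790
sum: t=0:+1/331776 = 1/331776
3j²(4 4 8; 0 0 0) = Δ·Π!·Σ² = 490/21879  (sign +1)
sum: t=0:+1/7257600 = 1/7257600
3j²(4 4 8; 3 -2 -1) = Δ·Π!·Σ² = 14/12155  (sign -1)
combine: 4πI² = 1377·490/21879·14/12155 = 12348/347633
take √, sign -1: I = -0.05316586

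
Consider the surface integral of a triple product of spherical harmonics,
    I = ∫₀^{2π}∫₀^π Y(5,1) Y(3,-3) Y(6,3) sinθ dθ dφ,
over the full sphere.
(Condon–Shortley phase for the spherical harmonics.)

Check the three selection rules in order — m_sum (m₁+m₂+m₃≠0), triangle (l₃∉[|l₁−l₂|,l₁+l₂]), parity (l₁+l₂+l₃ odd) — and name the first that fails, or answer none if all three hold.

Σmᵢ = 1  ✗
l₃∈[|l₁−l₂|,l₁+l₂]=[2,8], have l₃=6
Σlᵢ = 14 ⇒ even

m_sum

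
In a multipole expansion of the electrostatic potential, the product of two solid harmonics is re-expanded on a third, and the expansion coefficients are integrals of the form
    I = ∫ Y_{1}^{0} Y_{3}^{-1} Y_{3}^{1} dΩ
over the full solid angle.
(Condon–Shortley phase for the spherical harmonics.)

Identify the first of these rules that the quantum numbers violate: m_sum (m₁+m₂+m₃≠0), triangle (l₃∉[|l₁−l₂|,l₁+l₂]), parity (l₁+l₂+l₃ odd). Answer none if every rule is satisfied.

m₁+m₂+m₃ = 0 − 1 + 1 = 0  ✓
triangle: |1−3|=2 ≤ l₃=3 ≤ 1+3=4  ✓
parity: l₁+l₂+l₃ = 7 is odd  ✗

parity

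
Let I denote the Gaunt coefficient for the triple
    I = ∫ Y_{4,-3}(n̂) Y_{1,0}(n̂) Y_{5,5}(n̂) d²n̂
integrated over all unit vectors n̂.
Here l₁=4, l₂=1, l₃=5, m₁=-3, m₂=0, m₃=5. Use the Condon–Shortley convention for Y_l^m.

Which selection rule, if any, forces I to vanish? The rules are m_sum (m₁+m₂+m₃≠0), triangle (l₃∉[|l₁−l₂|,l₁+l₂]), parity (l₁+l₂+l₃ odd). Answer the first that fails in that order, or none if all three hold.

m₁+m₂+m₃ = -3 + 0 + 5 = 2  ✗
triangle: |4−1|=3 ≤ l₃=5 ≤ 4+1=5
parity: l₁+l₂+l₃ = 10 is even

m_sum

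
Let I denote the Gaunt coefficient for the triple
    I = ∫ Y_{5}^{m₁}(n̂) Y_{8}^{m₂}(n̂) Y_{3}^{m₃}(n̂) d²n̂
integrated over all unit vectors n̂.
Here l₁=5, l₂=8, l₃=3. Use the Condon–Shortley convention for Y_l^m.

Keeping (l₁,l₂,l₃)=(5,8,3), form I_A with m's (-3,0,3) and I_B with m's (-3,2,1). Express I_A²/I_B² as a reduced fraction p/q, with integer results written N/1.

l's match ⇒ only the (l;m) 3-j factors differ between A and B.
A: triangle coeff Δ(5,8,3) = 1/136136; Σ_t [8,8]: t=8:+1/58060800 = 1/58060800; (3j)²=1/4862 [(5 8 3; -3 0 3)], sign=+1
B: triangle coeff Δ(5,8,3) = 1/136136; Σ_t [8,8]: t=8:+1/3870720 = 1/3870720; (3j)²=675/136136 [(5 8 3; -3 2 1)], sign=+1
I_A²/I_B² = (1/4862)/(675/136136) = 28/675

28/675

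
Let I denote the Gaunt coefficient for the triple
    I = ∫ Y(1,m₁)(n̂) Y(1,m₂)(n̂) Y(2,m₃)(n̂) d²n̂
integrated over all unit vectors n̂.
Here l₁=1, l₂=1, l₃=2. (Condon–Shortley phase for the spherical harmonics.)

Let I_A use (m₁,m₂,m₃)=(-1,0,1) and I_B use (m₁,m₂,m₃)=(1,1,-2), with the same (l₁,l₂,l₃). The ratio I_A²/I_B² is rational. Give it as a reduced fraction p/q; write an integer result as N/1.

Shared (l₁,l₂,l₃)=(1,1,2): N and (l;000)² cancel in I_A²/I_B².
A: Δ = 0!·2!·2!/5! = 1/30; Racah Σ t=0..0: t=0:+1/2 = 1/2; ⇒ 3j(1 1 2; -1 0 1)² = 1/10, sgn -1
B: Δ = 0!·2!·2!/5! = 1/30; Racah Σ t=0..0: t=0:+1/4 = 1/4; ⇒ 3j(1 1 2; 1 1 -2)² = 1/5, sgn +1
I_A²/I_B² = (1/10)/(1/5) = 1/2

1/2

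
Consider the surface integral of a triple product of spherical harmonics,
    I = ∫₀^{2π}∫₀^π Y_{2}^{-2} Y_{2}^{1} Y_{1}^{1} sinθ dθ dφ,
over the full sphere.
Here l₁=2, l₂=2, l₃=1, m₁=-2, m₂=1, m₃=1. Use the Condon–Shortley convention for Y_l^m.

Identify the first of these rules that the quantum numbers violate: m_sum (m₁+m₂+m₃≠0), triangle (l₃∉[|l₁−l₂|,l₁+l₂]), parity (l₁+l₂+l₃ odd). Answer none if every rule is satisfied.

Σmᵢ = 0  ✓
l₃∈[|l₁−l₂|,l₁+l₂]=[0,4], have l₃=1  ✓
Σlᵢ = 5 ⇒ odd  ✗

parity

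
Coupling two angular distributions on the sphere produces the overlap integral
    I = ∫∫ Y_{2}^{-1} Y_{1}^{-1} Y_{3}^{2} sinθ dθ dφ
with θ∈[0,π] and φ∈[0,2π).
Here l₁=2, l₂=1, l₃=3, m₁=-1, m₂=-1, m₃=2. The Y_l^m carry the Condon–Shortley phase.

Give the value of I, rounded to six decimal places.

0.261169

Checks pass: Σm=0; 6 even; l₃=3∈[1,3].
(2·2+1)(2·1+1)(2·3+1) = 105
Δ: 0! 4! 2! / 7! → 1/105
sum: t=0:+1/4 = 1/4
3j²(2 1 3; 0 0 0) = Δ·Π!·Σ² = 3/35  (sign -1)
sum: t=0:+1/12 = 1/12
3j²(2 1 3; -1 -1 2) = Δ·Π!·Σ² = 2/21  (sign -1)
combine: 4πI² = 105·3/35·2/21 = 6/7
take √, sign +1: I = 0.26116903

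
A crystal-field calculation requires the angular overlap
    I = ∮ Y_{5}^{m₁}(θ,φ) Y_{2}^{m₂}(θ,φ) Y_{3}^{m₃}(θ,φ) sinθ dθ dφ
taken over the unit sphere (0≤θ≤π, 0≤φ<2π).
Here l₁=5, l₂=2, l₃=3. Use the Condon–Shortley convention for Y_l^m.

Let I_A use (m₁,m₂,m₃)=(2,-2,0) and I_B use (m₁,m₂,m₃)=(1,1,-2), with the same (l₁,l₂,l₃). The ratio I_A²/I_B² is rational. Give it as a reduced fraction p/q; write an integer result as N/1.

35/24

l's match ⇒ only the (l;m) 3-j factors differ between A and B.
A: triangle coeff Δ(5,2,3) = 1/2310; Σ_t [0,0]: t=0:+1/864 = 1/864; (3j)²=1/66 [(5 2 3; 2 -2 0)], sign=-1
B: triangle coeff Δ(5,2,3) = 1/2310; Σ_t [3,3]: t=3:−1/720 = -1/720; (3j)²=4/385 [(5 2 3; 1 1 -2)], sign=+1
I_A²/I_B² = (1/66)/(4/385) = 35/24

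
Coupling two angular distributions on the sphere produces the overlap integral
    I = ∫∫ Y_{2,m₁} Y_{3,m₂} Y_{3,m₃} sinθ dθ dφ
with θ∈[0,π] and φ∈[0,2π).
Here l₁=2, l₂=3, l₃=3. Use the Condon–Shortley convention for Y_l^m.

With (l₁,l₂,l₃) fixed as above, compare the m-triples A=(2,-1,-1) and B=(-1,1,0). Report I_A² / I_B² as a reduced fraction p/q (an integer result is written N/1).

12/1

l's match ⇒ only the (l;m) 3-j factors differ between A and B.
A: triangle coeff Δ(2,3,3) = 1/3780; Σ_t [0,0]: t=0:+1/16 = 1/16; (3j)²=2/35 [(2 3 3; 2 -1 -1)], sign=+1
B: triangle coeff Δ(2,3,3) = 1/3780; Σ_t [1,2]: t=1:−1/12 t=2:+1/8 = 1/24; (3j)²=1/210 [(2 3 3; -1 1 0)], sign=-1
I_A²/I_B² = (2/35)/(1/210) = 12/1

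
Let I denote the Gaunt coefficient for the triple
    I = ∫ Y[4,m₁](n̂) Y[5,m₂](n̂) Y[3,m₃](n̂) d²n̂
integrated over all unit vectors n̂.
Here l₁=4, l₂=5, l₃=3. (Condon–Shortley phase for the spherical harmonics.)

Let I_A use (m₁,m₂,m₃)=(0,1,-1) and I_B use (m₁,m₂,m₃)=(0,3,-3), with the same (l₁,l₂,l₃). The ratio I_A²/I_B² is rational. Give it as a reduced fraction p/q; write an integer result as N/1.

l's match ⇒ only the (l;m) 3-j factors differ between A and B.
A: triangle coeff Δ(4,5,3) = 1/180180; Σ_t [2,4]: t=2:+1/2304 t=3:−1/216 t=4:+1/384 = -11/6912; (3j)²=11/1638 [(4 5 3; 0 1 -1)], sign=-1
B: triangle coeff Δ(4,5,3) = 1/180180; Σ_t [4,4]: t=4:+1/2304 = 1/2304; (3j)²=5/143 [(4 5 3; 0 3 -3)], sign=+1
I_A²/I_B² = (11/1638)/(5/143) = 121/630

121/630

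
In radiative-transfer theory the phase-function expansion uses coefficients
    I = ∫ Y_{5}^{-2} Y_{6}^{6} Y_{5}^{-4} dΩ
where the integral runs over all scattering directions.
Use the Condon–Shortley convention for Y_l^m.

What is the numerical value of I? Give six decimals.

Checks pass: Σm=0; 16 even; l₃=5∈[1,11].
(2·5+1)(2·6+1)(2·5+1) = 1573
Δ: 6! 4! 6! / 17! → 1/28588560
sum: t=1:−1/345600 t=2:+1/13824 t=3:−1/5184 t=4:+1/13824 t=5:−1/345600 = -7/129600
3j²(5 6 5; 0 0 0) = Δ·Π!·Σ² = 80/7293  (sign +1)
sum: t=6:+1/3110400 = 1/3110400
3j²(5 6 5; -2 6 -4) = Δ·Π!·Σ² = 21/1105  (sign -1)
combine: 4πI² = 1573·80/7293·21/1105 = 1232/3757
take √, sign -1: I = -0.16153991

-0.161540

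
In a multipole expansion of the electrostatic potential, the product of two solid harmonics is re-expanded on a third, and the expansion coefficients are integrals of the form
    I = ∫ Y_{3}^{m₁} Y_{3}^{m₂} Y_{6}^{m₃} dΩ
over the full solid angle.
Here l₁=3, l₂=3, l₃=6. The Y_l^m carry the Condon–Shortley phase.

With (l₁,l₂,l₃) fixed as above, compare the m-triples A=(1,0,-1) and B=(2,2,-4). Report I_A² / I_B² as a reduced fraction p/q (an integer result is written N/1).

Shared (l₁,l₂,l₃)=(3,3,6): N and (l;000)² cancel in I_A²/I_B².
A: Δ = 0!·6!·6!/13! = 1/12012; Racah Σ t=0..0: t=0:+1/1728 = 1/1728; ⇒ 3j(3 3 6; 1 0 -1)² = 25/858, sgn -1
B: Δ = 0!·6!·6!/13! = 1/12012; Racah Σ t=0..0: t=0:+1/14400 = 1/14400; ⇒ 3j(3 3 6; 2 2 -4)² = 6/143, sgn +1
I_A²/I_B² = (25/858)/(6/143) = 25/36

25/36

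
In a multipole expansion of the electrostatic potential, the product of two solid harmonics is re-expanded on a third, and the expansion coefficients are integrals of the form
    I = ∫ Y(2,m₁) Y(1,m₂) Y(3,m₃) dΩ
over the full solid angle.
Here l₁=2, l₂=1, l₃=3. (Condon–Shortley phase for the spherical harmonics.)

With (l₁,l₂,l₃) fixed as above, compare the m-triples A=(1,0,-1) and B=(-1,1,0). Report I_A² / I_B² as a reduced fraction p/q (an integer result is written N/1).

Same 2,1,3: normalisation and zero-m 3j drop out of the ratio.
A: Δ: 0! 4! 2! / 7! → 1/105; sum: t=0:+1/6 = 1/6; 3j²(2 1 3; 1 0 -1) = Δ·Π!·Σ² = 8/105  (sign +1)
B: Δ: 0! 4! 2! / 7! → 1/105; sum: t=0:+1/12 = 1/12; 3j²(2 1 3; -1 1 0) = Δ·Π!·Σ² = 1/35  (sign -1)
I_A²/I_B² = (8/105)/(1/35) = 8/3

8/3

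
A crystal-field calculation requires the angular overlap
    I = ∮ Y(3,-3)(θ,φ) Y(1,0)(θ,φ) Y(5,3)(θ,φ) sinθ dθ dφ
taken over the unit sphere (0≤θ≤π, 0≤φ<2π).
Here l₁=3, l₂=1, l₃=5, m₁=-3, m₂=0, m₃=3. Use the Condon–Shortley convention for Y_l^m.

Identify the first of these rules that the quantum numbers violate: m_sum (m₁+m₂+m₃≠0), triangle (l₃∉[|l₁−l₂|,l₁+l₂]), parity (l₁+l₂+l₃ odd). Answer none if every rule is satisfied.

triangle

azimuthal sum: -3 + 0 + 3 = 0  ✓
2 ≤ 5 ≤ 4 (triangle on l)  ✗
L = 3 + 1 + 5 = 9 (odd)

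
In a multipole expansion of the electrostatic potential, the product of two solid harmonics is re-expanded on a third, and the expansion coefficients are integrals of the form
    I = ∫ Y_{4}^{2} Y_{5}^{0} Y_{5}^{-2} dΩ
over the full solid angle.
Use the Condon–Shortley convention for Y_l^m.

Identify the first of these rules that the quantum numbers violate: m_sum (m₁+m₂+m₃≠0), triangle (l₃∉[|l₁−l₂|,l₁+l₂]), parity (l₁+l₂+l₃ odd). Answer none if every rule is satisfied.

none

Σmᵢ = 0  ✓
l₃∈[|l₁−l₂|,l₁+l₂]=[1,9], have l₃=5  ✓
Σlᵢ = 14 ⇒ even  ✓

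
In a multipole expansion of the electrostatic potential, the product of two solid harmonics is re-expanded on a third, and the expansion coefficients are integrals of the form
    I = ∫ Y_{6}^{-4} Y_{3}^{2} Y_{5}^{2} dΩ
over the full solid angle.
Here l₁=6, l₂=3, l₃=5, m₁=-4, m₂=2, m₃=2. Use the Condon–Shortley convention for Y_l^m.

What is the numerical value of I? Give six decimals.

m-sum 0 ✓  L=14 even ✓  3≤5≤9 ✓
Π(2lᵢ+1) = 13×7×11 = 1001
triangle coeff Δ(6,3,5) = 1/675675
Σ_t [1,3]: t=1:−1/8640 t=2:+1/2304 t=3:−1/8640 = 7/34560
(3j)²=7/429 [(6 3 5; 0 0 0)], sign=-1
Σ_t [3,4]: t=3:−1/60480 t=4:+1/34560 = 1/80640
(3j)²=6/1001 [(6 3 5; -4 2 2)], sign=-1
⇒ 4πI² = 14/143
I = (+1)√(14/143/(4π)) = 0.08826552

0.088266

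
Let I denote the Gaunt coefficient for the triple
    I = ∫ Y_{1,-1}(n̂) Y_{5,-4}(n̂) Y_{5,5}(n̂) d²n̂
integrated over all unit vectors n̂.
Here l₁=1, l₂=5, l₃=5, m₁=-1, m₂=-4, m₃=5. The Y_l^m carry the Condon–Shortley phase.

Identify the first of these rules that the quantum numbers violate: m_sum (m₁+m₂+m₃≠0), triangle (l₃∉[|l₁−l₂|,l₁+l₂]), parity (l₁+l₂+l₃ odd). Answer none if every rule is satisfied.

azimuthal sum: -1 − 4 + 5 = 0  ✓
4 ≤ 5 ≤ 6 (triangle on l)  ✓
L = 1 + 5 + 5 = 11 (odd)  ✗

parity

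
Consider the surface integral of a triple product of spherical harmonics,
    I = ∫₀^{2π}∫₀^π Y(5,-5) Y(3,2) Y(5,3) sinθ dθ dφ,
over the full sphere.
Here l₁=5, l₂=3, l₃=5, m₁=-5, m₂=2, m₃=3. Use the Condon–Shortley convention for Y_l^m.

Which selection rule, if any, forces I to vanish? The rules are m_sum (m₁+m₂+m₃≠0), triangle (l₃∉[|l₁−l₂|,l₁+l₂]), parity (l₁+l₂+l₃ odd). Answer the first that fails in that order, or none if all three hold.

parity

azimuthal sum: -5 + 2 + 3 = 0  ✓
2 ≤ 5 ≤ 8 (triangle on l)  ✓
L = 5 + 3 + 5 = 13 (odd)  ✗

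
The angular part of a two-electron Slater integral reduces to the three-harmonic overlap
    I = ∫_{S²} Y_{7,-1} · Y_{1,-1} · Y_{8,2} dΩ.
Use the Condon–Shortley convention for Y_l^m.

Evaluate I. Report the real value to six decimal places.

0.205254

m-sum 0 ✓  L=16 even ✓  6≤8≤8 ✓
Π(2lᵢ+1) = 15×3×17 = 765
triangle coeff Δ(7,1,8) = 1/2040
Σ_t [0,0]: t=0:+1/25401600 = 1/25401600
(3j)²=8/255 [(7 1 8; 0 0 0)], sign=+1
Σ_t [0,0]: t=0:+1/58060800 = 1/58060800
(3j)²=3/136 [(7 1 8; -1 -1 2)], sign=+1
⇒ 4πI² = 9/17
I = (+1)√(9/17/(4π)) = 0.20525411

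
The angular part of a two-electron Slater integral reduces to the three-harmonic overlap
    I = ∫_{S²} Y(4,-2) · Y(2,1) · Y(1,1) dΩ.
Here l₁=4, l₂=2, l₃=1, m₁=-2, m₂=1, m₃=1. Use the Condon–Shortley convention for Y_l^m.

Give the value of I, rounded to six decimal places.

0.000000

|4−2|≤1≤4+2 violated ⇒ I = 0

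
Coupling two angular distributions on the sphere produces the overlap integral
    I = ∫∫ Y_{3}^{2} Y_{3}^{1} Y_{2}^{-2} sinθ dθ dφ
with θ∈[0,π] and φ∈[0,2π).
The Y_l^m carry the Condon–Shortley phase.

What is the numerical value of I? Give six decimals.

0.000000

2 + 1 − 2 = 1 ≠ 0: azimuthal integral kills it; I = 0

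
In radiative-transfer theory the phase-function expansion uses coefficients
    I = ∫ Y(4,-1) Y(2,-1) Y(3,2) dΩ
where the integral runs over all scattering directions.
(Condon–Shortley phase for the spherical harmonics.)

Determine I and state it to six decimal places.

0.000000

Σlᵢ=9 odd — θ-integrand is odd under cosθ→−cosθ; I=0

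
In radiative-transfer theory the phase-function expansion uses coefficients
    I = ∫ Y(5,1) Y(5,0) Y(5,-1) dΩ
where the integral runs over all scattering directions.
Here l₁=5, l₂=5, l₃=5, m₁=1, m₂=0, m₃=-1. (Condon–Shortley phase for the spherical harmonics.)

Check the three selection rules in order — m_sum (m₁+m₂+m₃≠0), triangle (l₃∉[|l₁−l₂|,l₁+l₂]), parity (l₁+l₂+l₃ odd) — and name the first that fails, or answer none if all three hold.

parity

Σmᵢ = 0  ✓
l₃∈[|l₁−l₂|,l₁+l₂]=[0,10], have l₃=5  ✓
Σlᵢ = 15 ⇒ odd  ✗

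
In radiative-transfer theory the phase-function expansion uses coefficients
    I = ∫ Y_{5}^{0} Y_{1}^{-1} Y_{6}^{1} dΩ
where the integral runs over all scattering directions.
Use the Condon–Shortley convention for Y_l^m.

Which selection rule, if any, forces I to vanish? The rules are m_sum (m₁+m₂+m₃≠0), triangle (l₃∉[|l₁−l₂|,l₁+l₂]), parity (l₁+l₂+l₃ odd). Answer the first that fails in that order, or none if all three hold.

none

azimuthal sum: 0 − 1 + 1 = 0  ✓
4 ≤ 6 ≤ 6 (triangle on l)  ✓
L = 5 + 1 + 6 = 12 (even)  ✓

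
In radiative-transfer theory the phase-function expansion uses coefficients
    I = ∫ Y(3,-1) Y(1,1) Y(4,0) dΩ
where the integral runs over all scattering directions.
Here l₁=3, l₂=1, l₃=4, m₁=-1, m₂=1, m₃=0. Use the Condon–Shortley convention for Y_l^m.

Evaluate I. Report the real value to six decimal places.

0.150786

Rules hold: Σm=0, L=8 even, 2≤4≤4.
N = 7·3·9 = 189
Δ = 0!·6!·2!/9! = 1/252
Racah Σ t=0..0: t=0:+1/36 = 1/36
⇒ 3j(3 1 4; 0 0 0)² = 4/63, sgn +1
Racah Σ t=0..0: t=0:+1/96 = 1/96
⇒ 3j(3 1 4; -1 1 0)² = 1/42, sgn +1
4πI² = N·(3j₀)²·(3jₘ)² = 2/7
I = +1·√(0.285714/4π) = 0.15078601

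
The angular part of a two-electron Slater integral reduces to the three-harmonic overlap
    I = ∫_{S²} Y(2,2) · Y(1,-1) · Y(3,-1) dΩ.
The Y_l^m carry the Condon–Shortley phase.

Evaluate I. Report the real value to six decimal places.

-0.082589

Rules hold: Σm=0, L=6 even, 1≤3≤3.
N = 5·3·7 = 105
Δ = 0!·4!·2!/7! = 1/105
Racah Σ t=0..0: t=0:+1/4 = 1/4
⇒ 3j(2 1 3; 0 0 0)² = 3/35, sgn -1
Racah Σ t=0..0: t=0:+1/48 = 1/48
⇒ 3j(2 1 3; 2 -1 -1)² = 1/105, sgn +1
4πI² = N·(3j₀)²·(3jₘ)² = 3/35
I = -1·√(0.0857143/4π) = -0.08258890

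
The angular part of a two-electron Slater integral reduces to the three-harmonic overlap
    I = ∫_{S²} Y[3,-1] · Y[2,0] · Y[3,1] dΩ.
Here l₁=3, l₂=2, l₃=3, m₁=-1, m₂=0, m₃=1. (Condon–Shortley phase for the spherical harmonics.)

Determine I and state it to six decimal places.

Rules hold: Σm=0, L=8 even, 1≤3≤5.
N = 7·5·7 = 245
Δ = 2!·4!·2!/9! = 1/3780
Racah Σ t=0..2: t=0:+1/24 t=1:−1/4 t=2:+1/24 = -1/6
⇒ 3j(3 2 3; 0 0 0)² = 4/105, sgn +1
Racah Σ t=0..2: t=0:+1/96 t=1:−1/6 t=2:+1/16 = -3/32
⇒ 3j(3 2 3; -1 0 1)² = 3/140, sgn -1
4πI² = N·(3j₀)²·(3jₘ)² = 1/5
I = -1·√(0.2/4π) = -0.12615663

-0.126157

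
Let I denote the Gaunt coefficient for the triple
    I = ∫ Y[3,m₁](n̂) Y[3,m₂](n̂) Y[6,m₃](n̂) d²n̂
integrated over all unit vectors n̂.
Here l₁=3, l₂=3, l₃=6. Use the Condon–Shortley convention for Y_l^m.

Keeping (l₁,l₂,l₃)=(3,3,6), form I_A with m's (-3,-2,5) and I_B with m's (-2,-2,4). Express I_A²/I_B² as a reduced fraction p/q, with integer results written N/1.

11/12

Same 3,3,6: normalisation and zero-m 3j drop out of the ratio.
A: Δ: 0! 6! 6! / 13! → 1/12012; sum: t=0:+1/86400 = 1/86400; 3j²(3 3 6; -3 -2 5) = Δ·Π!·Σ² = 1/26  (sign -1)
B: Δ: 0! 6! 6! / 13! → 1/12012; sum: t=0:+1/14400 = 1/14400; 3j²(3 3 6; -2 -2 4) = Δ·Π!·Σ² = 6/143  (sign +1)
I_A²/I_B² = (1/26)/(6/143) = 11/12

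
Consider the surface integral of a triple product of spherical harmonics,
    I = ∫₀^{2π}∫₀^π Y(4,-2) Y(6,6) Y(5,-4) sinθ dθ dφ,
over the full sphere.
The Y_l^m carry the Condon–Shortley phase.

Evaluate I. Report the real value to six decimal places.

0.000000

L=15 odd ⇒ parity kills the (l;000) factor ⇒ I = 0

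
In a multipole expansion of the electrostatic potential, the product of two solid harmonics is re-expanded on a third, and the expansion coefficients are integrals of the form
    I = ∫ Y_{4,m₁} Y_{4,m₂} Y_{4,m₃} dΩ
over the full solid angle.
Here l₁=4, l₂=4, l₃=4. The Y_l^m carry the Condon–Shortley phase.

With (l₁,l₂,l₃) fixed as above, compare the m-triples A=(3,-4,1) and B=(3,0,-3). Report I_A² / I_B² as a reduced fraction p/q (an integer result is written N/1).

10/9

Shared (l₁,l₂,l₃)=(4,4,4): N and (l;000)² cancel in I_A²/I_B².
A: Δ = 4!·4!·4!/13! = 1/450450; Racah Σ t=0..0: t=0:+1/3456 = 1/3456; ⇒ 3j(4 4 4; 3 -4 1)² = 35/1287, sgn -1
B: Δ = 4!·4!·4!/13! = 1/450450; Racah Σ t=0..1: t=0:+1/3456 t=1:−1/864 = -1/1152; ⇒ 3j(4 4 4; 3 0 -3)² = 7/286, sgn +1
I_A²/I_B² = (35/1287)/(7/286) = 10/9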